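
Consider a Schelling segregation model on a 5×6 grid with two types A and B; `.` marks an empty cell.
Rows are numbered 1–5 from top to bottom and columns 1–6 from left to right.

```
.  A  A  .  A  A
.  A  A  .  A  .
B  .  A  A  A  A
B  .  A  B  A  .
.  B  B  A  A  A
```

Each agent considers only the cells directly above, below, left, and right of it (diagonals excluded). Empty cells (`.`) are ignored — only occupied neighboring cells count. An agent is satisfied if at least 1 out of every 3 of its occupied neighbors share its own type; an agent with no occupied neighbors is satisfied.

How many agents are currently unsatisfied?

Row 1: (1,2)A 2/2 ok · (1,3)A 2/2 ok · (1,5)A 2/2 ok · (1,6)A 1/1 ok
Row 2: (2,2)A 2/2 ok · (2,3)A 3/3 ok · (2,5)A 2/2 ok
Row 3: (3,1)B 1/1 ok · (3,3)A 3/3 ok · (3,4)A 2/3 ok · (3,5)A 4/4 ok · (3,6)A 1/1 ok
Row 4: (4,1)B 1/1 ok · (4,3)A 1/3 ok · (4,4)B 0/4 unhappy · (4,5)A 2/3 ok
Row 5: (5,2)B 1/1 ok · (5,3)B 1/3 ok · (5,4)A 1/3 ok · (5,5)A 3/3 ok · (5,6)A 1/1 ok
Unsatisfied: (4,4) — 1 in total.

1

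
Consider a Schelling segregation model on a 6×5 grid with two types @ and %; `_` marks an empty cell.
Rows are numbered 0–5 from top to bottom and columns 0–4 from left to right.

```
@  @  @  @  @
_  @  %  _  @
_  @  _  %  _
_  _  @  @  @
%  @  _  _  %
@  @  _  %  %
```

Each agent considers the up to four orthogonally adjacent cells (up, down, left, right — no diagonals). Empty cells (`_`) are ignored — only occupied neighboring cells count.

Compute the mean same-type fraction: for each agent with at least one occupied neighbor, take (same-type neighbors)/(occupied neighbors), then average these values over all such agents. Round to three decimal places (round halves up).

0.700

(0,0)@ 1/1
(0,1)@ 3/3
(0,2)@ 2/3
(0,3)@ 2/2
(0,4)@ 2/2
(1,1)@ 2/3
(1,2)% 0/2
(1,4)@ 1/1
(2,1)@ 1/1
(2,3)% 0/1
(3,2)@ 1/1
(3,3)@ 2/3
(3,4)@ 1/2
(4,0)% 0/2
(4,1)@ 1/2
(4,4)% 1/2
(5,0)@ 1/2
(5,1)@ 2/2
(5,3)% 1/1
(5,4)% 2/2
Sum over 20 agents: 1/1 + 3/3 + 2/3 + 2/2 + 2/2 + 2/3 + 0/2 + 1/1 + 1/1 + 0/1 + 1/1 + 2/3 + 1/2 + 0/2 + 1/2 + 1/2 + 1/2 + 2/2 + 1/1 + 2/2 = 14; mean = 14 ÷ 20 = 7/10 = 0.7 → 0.700.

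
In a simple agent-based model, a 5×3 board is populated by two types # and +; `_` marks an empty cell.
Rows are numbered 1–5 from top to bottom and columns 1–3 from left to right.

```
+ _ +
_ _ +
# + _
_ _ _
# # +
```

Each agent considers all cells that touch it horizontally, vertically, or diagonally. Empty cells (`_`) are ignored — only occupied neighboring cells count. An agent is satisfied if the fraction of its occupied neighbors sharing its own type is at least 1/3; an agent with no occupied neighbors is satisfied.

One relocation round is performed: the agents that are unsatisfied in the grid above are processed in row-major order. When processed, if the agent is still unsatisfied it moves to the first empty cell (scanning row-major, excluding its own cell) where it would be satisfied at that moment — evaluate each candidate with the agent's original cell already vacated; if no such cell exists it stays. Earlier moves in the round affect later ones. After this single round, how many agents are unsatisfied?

Initially unsatisfied (in order): (3,1), (5,3).
  (3,1) → (4,1).
  (5,3) → (1,2).
Resulting grid:
+ + +
_ _ +
_ + _
# _ _
# # _
All satisfied now.

0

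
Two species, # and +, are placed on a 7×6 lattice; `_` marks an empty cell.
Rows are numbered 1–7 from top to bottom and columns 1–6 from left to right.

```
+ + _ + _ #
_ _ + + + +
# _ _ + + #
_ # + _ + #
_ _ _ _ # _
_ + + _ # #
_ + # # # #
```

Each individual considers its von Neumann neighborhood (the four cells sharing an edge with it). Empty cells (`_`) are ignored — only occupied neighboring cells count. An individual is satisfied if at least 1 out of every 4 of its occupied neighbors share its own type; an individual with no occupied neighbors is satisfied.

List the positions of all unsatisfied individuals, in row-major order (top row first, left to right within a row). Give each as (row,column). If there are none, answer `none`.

(1,6), (4,2), (4,3)

(1,1)+ 1/1 ok
(1,2)+ 1/1 ok
(1,4)+ 1/1 ok
(1,6)# 0/1 unhappy
(2,3)+ 1/1 ok
(2,4)+ 4/4 ok
(2,5)+ 3/3 ok
(2,6)+ 1/3 ok
(3,1)# 0/0 ok
(3,4)+ 2/2 ok
(3,5)+ 3/4 ok
(3,6)# 1/3 ok
(4,2)# 0/1 unhappy
(4,3)+ 0/1 unhappy
(4,5)+ 1/3 ok
(4,6)# 1/2 ok
(5,5)# 1/2 ok
(6,2)+ 2/2 ok
(6,3)+ 1/2 ok
(6,5)# 3/3 ok
(6,6)# 2/2 ok
(7,2)+ 1/2 ok
(7,3)# 1/3 ok
(7,4)# 2/2 ok
(7,5)# 3/3 ok
(7,6)# 2/2 ok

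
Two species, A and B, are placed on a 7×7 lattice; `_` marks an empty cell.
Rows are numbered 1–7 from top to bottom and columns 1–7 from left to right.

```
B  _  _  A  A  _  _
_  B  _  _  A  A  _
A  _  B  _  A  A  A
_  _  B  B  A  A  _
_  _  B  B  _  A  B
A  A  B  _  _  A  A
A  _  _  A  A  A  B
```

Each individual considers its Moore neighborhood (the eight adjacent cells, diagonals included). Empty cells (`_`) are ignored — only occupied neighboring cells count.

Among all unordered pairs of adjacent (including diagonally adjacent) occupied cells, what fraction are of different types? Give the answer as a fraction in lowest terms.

14/57

Scan each occupied cell's neighbors to the right and below (and the two forward diagonals) so each pair is counted once.
Row 1: B(1,1)–B(2,2)= A(1,4)–A(1,5)= A(1,4)–A(2,5)= A(1,5)–A(2,5)= A(1,5)–A(2,6)=  → 0/5 unlike.
Row 2: B(2,2)–B(3,3)= B(2,2)–A(3,1)≠ A(2,5)–A(2,6)= A(2,5)–A(3,5)= A(2,5)–A(3,6)= A(2,6)–A(3,6)= A(2,6)–A(3,7)= A(2,6)–A(3,5)=  → 1/8 unlike.
Row 3: B(3,3)–B(4,3)= B(3,3)–B(4,4)= A(3,5)–A(3,6)= A(3,5)–A(4,5)= A(3,5)–A(4,6)= A(3,5)–B(4,4)≠ A(3,6)–A(3,7)= A(3,6)–A(4,6)= A(3,6)–A(4,5)= A(3,7)–A(4,6)=  → 1/10 unlike.
Row 4: B(4,3)–B(4,4)= B(4,3)–B(5,3)= B(4,3)–B(5,4)= B(4,4)–A(4,5)≠ B(4,4)–B(5,4)= B(4,4)–B(5,3)= A(4,5)–A(4,6)= A(4,5)–A(5,6)= A(4,5)–B(5,4)≠ A(4,6)–A(5,6)= A(4,6)–B(5,7)≠  → 3/11 unlike.
Row 5: B(5,3)–B(5,4)= B(5,3)–B(6,3)= B(5,3)–A(6,2)≠ B(5,4)–B(6,3)= A(5,6)–B(5,7)≠ A(5,6)–A(6,6)= A(5,6)–A(6,7)= B(5,7)–A(6,7)≠ B(5,7)–A(6,6)≠  → 4/9 unlike.
Row 6: A(6,1)–A(6,2)= A(6,1)–A(7,1)= A(6,2)–B(6,3)≠ A(6,2)–A(7,1)= B(6,3)–A(7,4)≠ A(6,6)–A(6,7)= A(6,6)–A(7,6)= A(6,6)–B(7,7)≠ A(6,6)–A(7,5)= A(6,7)–B(7,7)≠ A(6,7)–A(7,6)=  → 4/11 unlike.
Row 7: A(7,4)–A(7,5)= A(7,5)–A(7,6)= A(7,6)–B(7,7)≠  → 1/3 unlike.
Total adjacent occupied pairs: 57; unlike-type pairs: 14.
14/57 is already in lowest terms.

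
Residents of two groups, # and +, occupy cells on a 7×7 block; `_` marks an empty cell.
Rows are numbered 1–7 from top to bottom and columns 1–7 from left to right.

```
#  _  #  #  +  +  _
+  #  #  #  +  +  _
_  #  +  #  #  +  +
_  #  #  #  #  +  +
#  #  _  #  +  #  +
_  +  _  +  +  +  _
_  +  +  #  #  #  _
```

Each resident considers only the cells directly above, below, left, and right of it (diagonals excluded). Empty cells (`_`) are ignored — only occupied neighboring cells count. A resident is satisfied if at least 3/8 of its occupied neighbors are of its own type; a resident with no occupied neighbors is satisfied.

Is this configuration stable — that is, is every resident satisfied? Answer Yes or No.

No

Row 1: (1,1)# 0/1 unhappy · (1,3)# 2/2 ok · (1,4)# 2/3 ok · (1,5)+ 2/3 ok · (1,6)+ 2/2 ok
Row 2: (2,1)+ 0/2 unhappy · (2,2)# 2/3 ok · (2,3)# 3/4 ok · (2,4)# 3/4 ok · (2,5)+ 2/4 ok · (2,6)+ 3/3 ok
Row 3: (3,2)# 2/3 ok · (3,3)+ 0/4 unhappy · (3,4)# 3/4 ok · (3,5)# 2/4 ok · (3,6)+ 3/4 ok · (3,7)+ 2/2 ok
Row 4: (4,2)# 3/3 ok · (4,3)# 2/3 ok · (4,4)# 4/4 ok · (4,5)# 2/4 ok · (4,6)+ 2/4 ok · (4,7)+ 3/3 ok
Row 5: (5,1)# 1/1 ok · (5,2)# 2/3 ok · (5,4)# 1/3 unhappy · (5,5)+ 1/4 unhappy · (5,6)# 0/4 unhappy · (5,7)+ 1/2 ok
Row 6: (6,2)+ 1/2 ok · (6,4)+ 1/3 unhappy · (6,5)+ 3/4 ok · (6,6)+ 1/3 unhappy
Row 7: (7,2)+ 2/2 ok · (7,3)+ 1/2 ok · (7,4)# 1/3 unhappy · (7,5)# 2/3 ok · (7,6)# 1/2 ok
For instance (1,1) has only 0/1 same-type neighbors, below 3/8.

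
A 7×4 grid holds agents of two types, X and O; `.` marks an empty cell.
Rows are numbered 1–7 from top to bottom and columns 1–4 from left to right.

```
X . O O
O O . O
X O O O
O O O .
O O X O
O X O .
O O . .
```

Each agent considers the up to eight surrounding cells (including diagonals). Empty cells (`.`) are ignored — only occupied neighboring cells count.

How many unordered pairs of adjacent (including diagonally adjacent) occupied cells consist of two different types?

18

Scan each occupied cell's neighbors to the right and below (and the two forward diagonals) so each pair is counted once.
Row 1: X(1,1)–O(2,1)≠ X(1,1)–O(2,2)≠ O(1,3)–O(1,4)= O(1,3)–O(2,4)= O(1,3)–O(2,2)= O(1,4)–O(2,4)=  → 2/6 unlike.
Row 2: O(2,1)–O(2,2)= O(2,1)–X(3,1)≠ O(2,1)–O(3,2)= O(2,2)–O(3,2)= O(2,2)–O(3,3)= O(2,2)–X(3,1)≠ O(2,4)–O(3,4)= O(2,4)–O(3,3)=  → 2/8 unlike.
Row 3: X(3,1)–O(3,2)≠ X(3,1)–O(4,1)≠ X(3,1)–O(4,2)≠ O(3,2)–O(3,3)= O(3,2)–O(4,2)= O(3,2)–O(4,3)= O(3,2)–O(4,1)= O(3,3)–O(3,4)= O(3,3)–O(4,3)= O(3,3)–O(4,2)= O(3,4)–O(4,3)=  → 3/11 unlike.
Row 4: O(4,1)–O(4,2)= O(4,1)–O(5,1)= O(4,1)–O(5,2)= O(4,2)–O(4,3)= O(4,2)–O(5,2)= O(4,2)–X(5,3)≠ O(4,2)–O(5,1)= O(4,3)–X(5,3)≠ O(4,3)–O(5,4)= O(4,3)–O(5,2)=  → 2/10 unlike.
Row 5: O(5,1)–O(5,2)= O(5,1)–O(6,1)= O(5,1)–X(6,2)≠ O(5,2)–X(5,3)≠ O(5,2)–X(6,2)≠ O(5,2)–O(6,3)= O(5,2)–O(6,1)= X(5,3)–O(5,4)≠ X(5,3)–O(6,3)≠ X(5,3)–X(6,2)= O(5,4)–O(6,3)=  → 5/11 unlike.
Row 6: O(6,1)–X(6,2)≠ O(6,1)–O(7,1)= O(6,1)–O(7,2)= X(6,2)–O(6,3)≠ X(6,2)–O(7,2)≠ X(6,2)–O(7,1)≠ O(6,3)–O(7,2)=  → 4/7 unlike.
Row 7: O(7,1)–O(7,2)=  → 0/1 unlike.
Total adjacent occupied pairs: 54; unlike-type pairs: 18.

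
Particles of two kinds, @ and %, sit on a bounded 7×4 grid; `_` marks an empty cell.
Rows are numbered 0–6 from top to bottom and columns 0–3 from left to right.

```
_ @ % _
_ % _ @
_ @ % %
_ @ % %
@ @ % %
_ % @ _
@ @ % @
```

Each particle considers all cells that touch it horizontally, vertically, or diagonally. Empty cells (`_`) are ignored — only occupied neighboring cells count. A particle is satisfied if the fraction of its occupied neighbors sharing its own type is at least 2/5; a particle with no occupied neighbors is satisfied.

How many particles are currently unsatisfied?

6

Row 0: (0,1)@ 0/2 ✗ · (0,2)% 1/3 ✗
Row 1: (1,1)% 2/4 ✓ · (1,3)@ 0/3 ✗
Row 2: (2,1)@ 1/4 ✗ · (2,2)% 4/7 ✓ · (2,3)% 3/4 ✓
Row 3: (3,1)@ 3/6 ✓ · (3,2)% 5/8 ✓ · (3,3)% 5/5 ✓
Row 4: (4,0)@ 2/3 ✓ · (4,1)@ 3/6 ✓ · (4,2)% 4/7 ✓ · (4,3)% 3/4 ✓
Row 5: (5,1)% 2/7 ✗ · (5,2)@ 3/7 ✓
Row 6: (6,0)@ 1/2 ✓ · (6,1)@ 2/4 ✓ · (6,2)% 1/4 ✗ · (6,3)@ 1/2 ✓
Unsatisfied: (0,1), (0,2), (1,3), (2,1), (5,1), (6,2) — 6 in total.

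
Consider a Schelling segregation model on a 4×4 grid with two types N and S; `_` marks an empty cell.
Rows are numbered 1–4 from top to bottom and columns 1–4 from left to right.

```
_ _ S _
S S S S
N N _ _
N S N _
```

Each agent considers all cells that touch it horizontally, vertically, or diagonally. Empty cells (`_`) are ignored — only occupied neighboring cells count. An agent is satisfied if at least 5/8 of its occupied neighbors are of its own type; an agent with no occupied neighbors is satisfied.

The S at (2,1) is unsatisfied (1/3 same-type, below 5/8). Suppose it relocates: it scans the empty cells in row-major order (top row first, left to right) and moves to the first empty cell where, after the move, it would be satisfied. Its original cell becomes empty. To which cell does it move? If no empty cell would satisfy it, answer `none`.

(1,1)

Vacating (2,1). Empty cells in order:
  (1,1): 1/1 same-type → satisfied — stop here.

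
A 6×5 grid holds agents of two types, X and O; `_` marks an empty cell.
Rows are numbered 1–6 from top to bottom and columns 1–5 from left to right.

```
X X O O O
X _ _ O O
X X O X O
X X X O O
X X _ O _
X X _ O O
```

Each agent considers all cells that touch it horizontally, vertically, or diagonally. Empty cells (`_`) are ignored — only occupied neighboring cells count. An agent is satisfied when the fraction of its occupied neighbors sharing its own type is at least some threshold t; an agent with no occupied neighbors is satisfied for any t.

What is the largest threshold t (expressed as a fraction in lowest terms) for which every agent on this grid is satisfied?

1/7

(1,1)X 2/2
(1,2)X 2/3
(1,3)O 2/3
(1,4)O 4/4
(1,5)O 3/3
(2,1)X 4/4
(2,4)O 6/7
(2,5)O 4/5
(3,1)X 4/4
(3,2)X 5/6
(3,3)O 2/6
(3,4)X 1/7
(3,5)O 4/5
(4,1)X 5/5
(4,2)X 6/7
(4,3)X 4/7
(4,4)O 4/6
(4,5)O 3/4
(5,1)X 5/5
(5,2)X 6/6
(5,4)O 4/5
(6,1)X 3/3
(6,2)X 3/3
(6,4)O 2/2
(6,5)O 2/2
The smallest same-type fraction is 1/7 at (3,4), which reduces to 1/7. Any threshold above that leaves this agent unsatisfied.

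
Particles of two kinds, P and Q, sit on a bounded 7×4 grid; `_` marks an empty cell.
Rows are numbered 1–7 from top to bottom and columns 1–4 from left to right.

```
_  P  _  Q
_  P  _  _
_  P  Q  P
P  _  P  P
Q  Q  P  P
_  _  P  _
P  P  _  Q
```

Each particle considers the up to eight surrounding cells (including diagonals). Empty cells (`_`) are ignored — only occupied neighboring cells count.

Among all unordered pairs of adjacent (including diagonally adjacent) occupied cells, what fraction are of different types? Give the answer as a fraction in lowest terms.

11/28

Scan each occupied cell's neighbors to the right and below (and the two forward diagonals) so each pair is counted once.
From row 1: 0 unlike of 1 pairs (running 0/1).
From row 2: 1 unlike of 2 pairs (running 1/3).
From row 3: 4 unlike of 8 pairs (running 5/11).
From row 4: 3 unlike of 8 pairs (running 8/19).
From row 5: 2 unlike of 6 pairs (running 10/25).
From row 6: 1 unlike of 2 pairs (running 11/27).
From row 7: 0 unlike of 1 pairs (running 11/28).
Total adjacent occupied pairs: 28; unlike-type pairs: 11.
11/28 is already in lowest terms.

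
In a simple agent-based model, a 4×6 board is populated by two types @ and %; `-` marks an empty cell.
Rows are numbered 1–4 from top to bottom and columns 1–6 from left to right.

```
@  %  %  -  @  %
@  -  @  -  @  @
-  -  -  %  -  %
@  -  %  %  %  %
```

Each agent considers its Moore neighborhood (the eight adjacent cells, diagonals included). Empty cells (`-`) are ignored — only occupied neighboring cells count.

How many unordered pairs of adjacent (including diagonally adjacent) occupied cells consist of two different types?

Scan each occupied cell's neighbors to the right and below (and the two forward diagonals) so each pair is counted once.
Row 1: @(1,1)–%(1,2)≠ @(1,1)–@(2,1)= %(1,2)–%(1,3)= %(1,2)–@(2,3)≠ %(1,2)–@(2,1)≠ %(1,3)–@(2,3)≠ @(1,5)–%(1,6)≠ @(1,5)–@(2,5)= @(1,5)–@(2,6)= %(1,6)–@(2,6)≠ %(1,6)–@(2,5)≠  → 7/11 unlike.
Row 2: @(2,3)–%(3,4)≠ @(2,5)–@(2,6)= @(2,5)–%(3,6)≠ @(2,5)–%(3,4)≠ @(2,6)–%(3,6)≠  → 4/5 unlike.
Row 3: %(3,4)–%(4,4)= %(3,4)–%(4,5)= %(3,4)–%(4,3)= %(3,6)–%(4,6)= %(3,6)–%(4,5)=  → 0/5 unlike.
Row 4: %(4,3)–%(4,4)= %(4,4)–%(4,5)= %(4,5)–%(4,6)=  → 0/3 unlike.
Total adjacent occupied pairs: 24; unlike-type pairs: 11.

11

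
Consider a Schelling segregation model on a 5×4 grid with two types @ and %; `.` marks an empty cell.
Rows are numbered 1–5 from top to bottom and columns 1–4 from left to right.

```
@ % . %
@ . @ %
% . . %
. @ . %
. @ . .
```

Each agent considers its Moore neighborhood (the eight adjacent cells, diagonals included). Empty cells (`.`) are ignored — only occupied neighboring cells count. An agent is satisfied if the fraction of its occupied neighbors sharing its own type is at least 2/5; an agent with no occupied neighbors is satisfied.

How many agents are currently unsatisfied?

(1,1)@ 1/2 satisfied
(1,2)% 0/3 not
(1,4)% 1/2 satisfied
(2,1)@ 1/3 not
(2,3)@ 0/4 not
(2,4)% 2/3 satisfied
(3,1)% 0/2 not
(3,4)% 2/3 satisfied
(4,2)@ 1/2 satisfied
(4,4)% 1/1 satisfied
(5,2)@ 1/1 satisfied
Unsatisfied: (1,2), (2,1), (2,3), (3,1) — 4 in total.

4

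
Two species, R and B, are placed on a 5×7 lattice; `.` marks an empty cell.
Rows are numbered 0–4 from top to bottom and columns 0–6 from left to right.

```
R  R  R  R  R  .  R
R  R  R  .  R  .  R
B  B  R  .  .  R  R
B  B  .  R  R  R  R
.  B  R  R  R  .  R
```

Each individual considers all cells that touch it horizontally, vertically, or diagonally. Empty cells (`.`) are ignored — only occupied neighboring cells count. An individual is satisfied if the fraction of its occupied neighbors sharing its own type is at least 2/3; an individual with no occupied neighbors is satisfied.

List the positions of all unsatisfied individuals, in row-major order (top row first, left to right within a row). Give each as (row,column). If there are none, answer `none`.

(1,0), (2,0), (2,1), (2,2), (4,2)

(0,0)R 3/3 ✓
(0,1)R 5/5 ✓
(0,2)R 4/4 ✓
(0,3)R 4/4 ✓
(0,4)R 2/2 ✓
(0,6)R 1/1 ✓
(1,0)R 3/5 ✗
(1,1)R 6/8 ✓
(1,2)R 5/6 ✓
(1,4)R 3/3 ✓
(1,6)R 3/3 ✓
(2,0)B 3/5 ✗
(2,1)B 3/7 ✗
(2,2)R 3/5 ✗
(2,5)R 6/6 ✓
(2,6)R 4/4 ✓
(3,0)B 4/4 ✓
(3,1)B 4/6 ✓
(3,3)R 5/5 ✓
(3,4)R 5/5 ✓
(3,5)R 6/6 ✓
(3,6)R 4/4 ✓
(4,1)B 2/3 ✓
(4,2)R 2/4 ✗
(4,3)R 4/4 ✓
(4,4)R 4/4 ✓
(4,6)R 2/2 ✓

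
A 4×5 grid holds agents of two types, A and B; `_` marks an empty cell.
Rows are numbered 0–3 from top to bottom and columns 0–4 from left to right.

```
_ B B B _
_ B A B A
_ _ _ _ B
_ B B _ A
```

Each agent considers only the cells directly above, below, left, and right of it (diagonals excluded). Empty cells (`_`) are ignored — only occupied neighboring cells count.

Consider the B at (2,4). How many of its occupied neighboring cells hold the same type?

Occupied neighbors of (2,4): (1,4)=A, (3,4)=A.
Same type (B): 0 of 2.

0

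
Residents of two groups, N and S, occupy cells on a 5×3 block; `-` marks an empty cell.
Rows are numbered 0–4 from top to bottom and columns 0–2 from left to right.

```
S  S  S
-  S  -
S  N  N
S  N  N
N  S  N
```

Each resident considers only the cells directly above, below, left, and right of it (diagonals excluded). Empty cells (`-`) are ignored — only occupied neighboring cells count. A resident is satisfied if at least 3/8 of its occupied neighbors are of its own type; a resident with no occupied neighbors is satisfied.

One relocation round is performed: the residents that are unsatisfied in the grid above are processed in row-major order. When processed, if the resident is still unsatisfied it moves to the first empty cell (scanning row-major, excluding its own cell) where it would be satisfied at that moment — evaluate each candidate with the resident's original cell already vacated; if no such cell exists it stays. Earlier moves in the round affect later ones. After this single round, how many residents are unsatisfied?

1

Initially unsatisfied (in order): (3,0), (4,0), (4,1).
  (3,0) → (1,0).
  (4,0) → (3,0).
  (4,1) → (1,2).
Resulting grid:
S S S
S S S
S N N
N N N
- - N
Unsatisfied now: (2,0).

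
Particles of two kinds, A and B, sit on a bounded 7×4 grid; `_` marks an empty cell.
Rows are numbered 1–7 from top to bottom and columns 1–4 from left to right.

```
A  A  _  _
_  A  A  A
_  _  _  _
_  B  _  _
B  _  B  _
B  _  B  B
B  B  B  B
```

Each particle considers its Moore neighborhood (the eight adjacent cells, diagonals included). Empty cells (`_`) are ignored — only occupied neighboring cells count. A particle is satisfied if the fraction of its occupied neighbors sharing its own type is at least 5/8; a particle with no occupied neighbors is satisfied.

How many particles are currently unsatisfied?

(1,1)A 2/2 ok
(1,2)A 3/3 ok
(2,2)A 3/3 ok
(2,3)A 3/3 ok
(2,4)A 1/1 ok
(4,2)B 2/2 ok
(5,1)B 2/2 ok
(5,3)B 3/3 ok
(6,1)B 3/3 ok
(6,3)B 5/5 ok
(6,4)B 4/4 ok
(7,1)B 2/2 ok
(7,2)B 4/4 ok
(7,3)B 4/4 ok
(7,4)B 3/3 ok
Every one meets the threshold.

0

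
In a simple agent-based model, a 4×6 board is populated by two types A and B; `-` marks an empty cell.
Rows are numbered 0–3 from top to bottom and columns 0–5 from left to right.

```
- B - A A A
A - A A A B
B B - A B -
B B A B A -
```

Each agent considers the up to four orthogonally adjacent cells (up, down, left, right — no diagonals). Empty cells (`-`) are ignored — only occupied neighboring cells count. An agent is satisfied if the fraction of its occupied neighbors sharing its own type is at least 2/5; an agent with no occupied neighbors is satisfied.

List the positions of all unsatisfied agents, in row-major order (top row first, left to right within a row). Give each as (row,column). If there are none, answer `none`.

(0,1)B 0/0 ✓
(0,3)A 2/2 ✓
(0,4)A 3/3 ✓
(0,5)A 1/2 ✓
(1,0)A 0/1 ✗
(1,2)A 1/1 ✓
(1,3)A 4/4 ✓
(1,4)A 2/4 ✓
(1,5)B 0/2 ✗
(2,0)B 2/3 ✓
(2,1)B 2/2 ✓
(2,3)A 1/3 ✗
(2,4)B 0/3 ✗
(3,0)B 2/2 ✓
(3,1)B 2/3 ✓
(3,2)A 0/2 ✗
(3,3)B 0/3 ✗
(3,4)A 0/2 ✗

(1,0), (1,5), (2,3), (2,4), (3,2), (3,3), (3,4)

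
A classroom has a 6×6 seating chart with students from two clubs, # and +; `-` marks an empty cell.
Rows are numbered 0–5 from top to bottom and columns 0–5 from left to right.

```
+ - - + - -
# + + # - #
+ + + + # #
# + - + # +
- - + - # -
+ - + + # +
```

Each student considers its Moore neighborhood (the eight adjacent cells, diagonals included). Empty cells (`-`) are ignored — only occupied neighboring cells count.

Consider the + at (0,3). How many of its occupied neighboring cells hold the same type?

1

Occupied neighbors of (0,3): (1,2)=+, (1,3)=#.
Same type (+): 1 of 2.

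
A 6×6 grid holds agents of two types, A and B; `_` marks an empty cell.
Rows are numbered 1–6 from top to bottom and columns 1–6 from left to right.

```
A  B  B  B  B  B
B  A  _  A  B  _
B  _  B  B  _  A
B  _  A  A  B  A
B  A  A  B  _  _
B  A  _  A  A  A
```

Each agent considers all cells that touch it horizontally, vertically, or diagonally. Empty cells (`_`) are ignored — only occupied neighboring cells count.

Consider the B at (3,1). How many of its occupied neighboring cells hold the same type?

2

Occupied neighbors of (3,1): (2,1)=B, (2,2)=A, (4,1)=B.
Same type (B): 2 of 3.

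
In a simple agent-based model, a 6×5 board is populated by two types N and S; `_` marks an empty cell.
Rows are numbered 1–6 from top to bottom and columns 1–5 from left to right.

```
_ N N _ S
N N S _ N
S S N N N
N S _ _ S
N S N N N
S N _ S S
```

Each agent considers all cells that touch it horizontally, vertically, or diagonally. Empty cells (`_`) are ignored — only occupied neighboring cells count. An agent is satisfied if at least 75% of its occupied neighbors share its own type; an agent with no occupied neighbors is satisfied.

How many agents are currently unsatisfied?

Row 1: (1,2)N 3/4 satisfied · (1,3)N 2/3 not · (1,5)S 0/1 not
Row 2: (2,1)N 2/4 not · (2,2)N 4/7 not · (2,3)S 1/6 not · (2,5)N 2/3 not
Row 3: (3,1)S 2/5 not · (3,2)S 3/7 not · (3,3)N 2/5 not · (3,4)N 3/5 not · (3,5)N 2/3 not
Row 4: (4,1)N 1/5 not · (4,2)S 3/7 not · (4,5)S 0/4 not
Row 5: (5,1)N 2/5 not · (5,2)S 2/6 not · (5,3)N 2/5 not · (5,4)N 2/5 not · (5,5)N 1/4 not
Row 6: (6,1)S 1/3 not · (6,2)N 2/4 not · (6,4)S 1/4 not · (6,5)S 1/3 not
Unsatisfied: (1,3), (1,5), (2,1), (2,2), (2,3), (2,5), (3,1), (3,2), (3,3), (3,4), (3,5), (4,1), (4,2), (4,5), (5,1), (5,2), (5,3), (5,4), (5,5), (6,1), (6,2), (6,4), (6,5) — 23 in total.

23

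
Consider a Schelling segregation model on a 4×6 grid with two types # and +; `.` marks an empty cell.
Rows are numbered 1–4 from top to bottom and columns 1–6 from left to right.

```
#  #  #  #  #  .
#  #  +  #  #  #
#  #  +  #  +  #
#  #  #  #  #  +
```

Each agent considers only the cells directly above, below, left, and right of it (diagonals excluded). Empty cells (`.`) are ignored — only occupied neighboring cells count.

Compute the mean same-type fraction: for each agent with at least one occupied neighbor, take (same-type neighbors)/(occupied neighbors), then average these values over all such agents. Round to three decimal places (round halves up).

Row 1: (1,1)# 2/2 · (1,2)# 3/3 · (1,3)# 2/3 · (1,4)# 3/3 · (1,5)# 2/2
Row 2: (2,1)# 3/3 · (2,2)# 3/4 · (2,3)+ 1/4 · (2,4)# 3/4 · (2,5)# 3/4 · (2,6)# 2/2
Row 3: (3,1)# 3/3 · (3,2)# 3/4 · (3,3)+ 1/4 · (3,4)# 2/4 · (3,5)+ 0/4 · (3,6)# 1/3
Row 4: (4,1)# 2/2 · (4,2)# 3/3 · (4,3)# 2/3 · (4,4)# 3/3 · (4,5)# 1/3 · (4,6)+ 0/2
Sum over 23 agents: 2/2 + 3/3 + 2/3 + 3/3 + 2/2 + 3/3 + 3/4 + 1/4 + 3/4 + 3/4 + 2/2 + 3/3 + 3/4 + 1/4 + 2/4 + 0/4 + 1/3 + 2/2 + 3/3 + 2/3 + 3/3 + 1/3 + 0/2 = 16; mean = 16 ÷ 23 = 16/23 = 0.695652… → 0.696.

0.696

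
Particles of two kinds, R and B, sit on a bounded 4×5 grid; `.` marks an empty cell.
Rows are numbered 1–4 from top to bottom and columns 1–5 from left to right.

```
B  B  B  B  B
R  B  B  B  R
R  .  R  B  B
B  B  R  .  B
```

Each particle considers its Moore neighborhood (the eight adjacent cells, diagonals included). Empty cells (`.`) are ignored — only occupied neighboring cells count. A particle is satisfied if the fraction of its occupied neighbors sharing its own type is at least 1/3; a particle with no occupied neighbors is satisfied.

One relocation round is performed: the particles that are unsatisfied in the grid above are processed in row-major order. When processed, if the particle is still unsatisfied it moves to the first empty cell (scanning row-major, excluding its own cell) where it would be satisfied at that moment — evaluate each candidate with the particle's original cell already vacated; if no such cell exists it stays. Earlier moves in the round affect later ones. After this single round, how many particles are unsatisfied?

1

Initially unsatisfied (in order): (2,1), (2,5), (3,1), (3,3), (4,2).
  (2,1) → (3,2).
  (2,5) → (2,1).
  (3,1): now satisfied by earlier moves; stays.
  (3,3): no empty cell satisfies it; stays.
  (4,2) → (2,5).
Resulting grid:
B B B B B
R B B B B
R R R B B
B . R . B
Unsatisfied now: (4,1).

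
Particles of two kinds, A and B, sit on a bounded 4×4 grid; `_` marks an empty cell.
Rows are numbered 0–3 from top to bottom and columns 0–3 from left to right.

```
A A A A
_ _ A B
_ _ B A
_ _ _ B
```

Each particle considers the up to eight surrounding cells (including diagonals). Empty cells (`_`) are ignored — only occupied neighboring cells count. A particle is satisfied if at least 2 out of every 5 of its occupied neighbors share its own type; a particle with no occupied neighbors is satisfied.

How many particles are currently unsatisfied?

(0,0)A 1/1 satisfied
(0,1)A 3/3 satisfied
(0,2)A 3/4 satisfied
(0,3)A 2/3 satisfied
(1,2)A 4/6 satisfied
(1,3)B 1/5 not
(2,2)B 2/4 satisfied
(2,3)A 1/4 not
(3,3)B 1/2 satisfied
Unsatisfied: (1,3), (2,3) — 2 in total.

2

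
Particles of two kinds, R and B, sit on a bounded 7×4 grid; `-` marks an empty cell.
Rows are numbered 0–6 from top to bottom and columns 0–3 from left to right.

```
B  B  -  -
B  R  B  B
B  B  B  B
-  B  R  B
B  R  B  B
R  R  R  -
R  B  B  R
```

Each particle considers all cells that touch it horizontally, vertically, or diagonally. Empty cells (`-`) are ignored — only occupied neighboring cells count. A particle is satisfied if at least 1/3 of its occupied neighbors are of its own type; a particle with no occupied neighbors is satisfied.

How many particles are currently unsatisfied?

Row 0: (0,0)B 2/3 satisfied · (0,1)B 3/4 satisfied
Row 1: (1,0)B 4/5 satisfied · (1,1)R 0/7 not · (1,2)B 5/6 satisfied · (1,3)B 3/3 satisfied
Row 2: (2,0)B 3/4 satisfied · (2,1)B 5/7 satisfied · (2,2)B 6/8 satisfied · (2,3)B 4/5 satisfied
Row 3: (3,1)B 5/7 satisfied · (3,2)R 1/8 not · (3,3)B 4/5 satisfied
Row 4: (4,0)B 1/4 not · (4,1)R 4/7 satisfied · (4,2)B 3/7 satisfied · (4,3)B 2/4 satisfied
Row 5: (5,0)R 3/5 satisfied · (5,1)R 4/8 satisfied · (5,2)R 3/7 satisfied
Row 6: (6,0)R 2/3 satisfied · (6,1)B 1/5 not · (6,2)B 1/4 not · (6,3)R 1/2 satisfied
Unsatisfied: (1,1), (3,2), (4,0), (6,1), (6,2) — 5 in total.

5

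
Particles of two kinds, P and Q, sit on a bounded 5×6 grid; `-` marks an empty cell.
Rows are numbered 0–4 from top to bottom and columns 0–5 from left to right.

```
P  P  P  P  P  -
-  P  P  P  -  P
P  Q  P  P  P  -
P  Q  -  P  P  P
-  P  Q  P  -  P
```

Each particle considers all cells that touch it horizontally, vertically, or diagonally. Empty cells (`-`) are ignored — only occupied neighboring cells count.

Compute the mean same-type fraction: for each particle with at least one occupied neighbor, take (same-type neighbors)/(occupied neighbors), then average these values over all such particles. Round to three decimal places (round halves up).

(0,0)P 2/2
(0,1)P 4/4
(0,2)P 5/5
(0,3)P 4/4
(0,4)P 3/3
(1,1)P 6/7
(1,2)P 7/8
(1,3)P 7/7
(1,5)P 2/2
(2,0)P 2/4
(2,1)Q 1/6
(2,2)P 5/7
(2,3)P 6/6
(2,4)P 6/6
(3,0)P 2/4
(3,1)Q 2/6
(3,3)P 5/6
(3,4)P 6/6
(3,5)P 3/3
(4,1)P 1/3
(4,2)Q 1/4
(4,3)P 2/3
(4,5)P 2/2
Sum over 23 particles: 2/2 + 4/4 + 5/5 + 4/4 + 3/3 + 6/7 + 7/8 + 7/7 + 2/2 + 2/4 + 1/6 + 5/7 + 6/6 + 6/6 + 2/4 + 2/6 + 5/6 + 6/6 + 3/3 + 1/3 + 1/4 + 2/3 + 2/2 = 3029/168; mean = 3029/168 ÷ 23 = 3029/3864 = 0.783902… → 0.784.

0.784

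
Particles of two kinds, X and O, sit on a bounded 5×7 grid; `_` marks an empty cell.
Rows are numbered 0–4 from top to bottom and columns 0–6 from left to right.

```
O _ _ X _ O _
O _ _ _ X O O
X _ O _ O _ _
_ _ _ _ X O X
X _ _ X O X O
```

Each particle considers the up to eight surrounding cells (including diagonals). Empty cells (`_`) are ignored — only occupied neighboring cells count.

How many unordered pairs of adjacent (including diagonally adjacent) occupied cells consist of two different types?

13

Scan each occupied cell's neighbors to the right and below (and the two forward diagonals) so each pair is counted once.
Row 0: O(0,0)–O(1,0)= X(0,3)–X(1,4)= O(0,5)–O(1,5)= O(0,5)–O(1,6)= O(0,5)–X(1,4)≠  → 1/5 unlike.
Row 1: O(1,0)–X(2,0)≠ X(1,4)–O(1,5)≠ X(1,4)–O(2,4)≠ O(1,5)–O(1,6)= O(1,5)–O(2,4)=  → 3/5 unlike.
Row 2: O(2,4)–X(3,4)≠ O(2,4)–O(3,5)=  → 1/2 unlike.
Row 3: X(3,4)–O(3,5)≠ X(3,4)–O(4,4)≠ X(3,4)–X(4,5)= X(3,4)–X(4,3)= O(3,5)–X(3,6)≠ O(3,5)–X(4,5)≠ O(3,5)–O(4,6)= O(3,5)–O(4,4)= X(3,6)–O(4,6)≠ X(3,6)–X(4,5)=  → 5/10 unlike.
Row 4: X(4,3)–O(4,4)≠ O(4,4)–X(4,5)≠ X(4,5)–O(4,6)≠  → 3/3 unlike.
Total adjacent occupied pairs: 25; unlike-type pairs: 13.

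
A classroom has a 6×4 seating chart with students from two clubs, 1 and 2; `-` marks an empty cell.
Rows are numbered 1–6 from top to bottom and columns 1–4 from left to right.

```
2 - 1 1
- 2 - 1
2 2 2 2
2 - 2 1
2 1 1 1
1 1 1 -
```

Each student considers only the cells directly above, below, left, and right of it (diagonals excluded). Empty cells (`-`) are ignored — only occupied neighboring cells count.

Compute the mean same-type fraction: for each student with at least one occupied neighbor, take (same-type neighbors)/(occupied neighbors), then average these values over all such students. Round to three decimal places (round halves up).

0.764

Row 1: (1,1)2 — no occupied neighbors · (1,3)1 1/1 · (1,4)1 2/2
Row 2: (2,2)2 1/1 · (2,4)1 1/2
Row 3: (3,1)2 2/2 · (3,2)2 3/3 · (3,3)2 3/3 · (3,4)2 1/3
Row 4: (4,1)2 2/2 · (4,3)2 1/3 · (4,4)1 1/3
Row 5: (5,1)2 1/3 · (5,2)1 2/3 · (5,3)1 3/4 · (5,4)1 2/2
Row 6: (6,1)1 1/2 · (6,2)1 3/3 · (6,3)1 2/2
Sum over 18 students: 1/1 + 2/2 + 1/1 + 1/2 + 2/2 + 3/3 + 3/3 + 1/3 + 2/2 + 1/3 + 1/3 + 1/3 + 2/3 + 3/4 + 2/2 + 1/2 + 3/3 + 2/2 = 55/4; mean = 55/4 ÷ 18 = 55/72 = 0.763888… → 0.764.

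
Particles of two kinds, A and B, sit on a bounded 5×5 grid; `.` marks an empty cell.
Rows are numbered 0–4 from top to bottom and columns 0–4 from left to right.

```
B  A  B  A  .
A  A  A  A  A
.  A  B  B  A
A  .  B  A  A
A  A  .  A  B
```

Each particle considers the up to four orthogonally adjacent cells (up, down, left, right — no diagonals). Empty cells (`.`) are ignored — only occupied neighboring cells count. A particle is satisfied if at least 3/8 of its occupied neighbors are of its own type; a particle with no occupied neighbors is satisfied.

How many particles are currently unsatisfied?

(0,0)B 0/2 ✗
(0,1)A 1/3 ✗
(0,2)B 0/3 ✗
(0,3)A 1/2 ✓
(1,0)A 1/2 ✓
(1,1)A 4/4 ✓
(1,2)A 2/4 ✓
(1,3)A 3/4 ✓
(1,4)A 2/2 ✓
(2,1)A 1/2 ✓
(2,2)B 2/4 ✓
(2,3)B 1/4 ✗
(2,4)A 2/3 ✓
(3,0)A 1/1 ✓
(3,2)B 1/2 ✓
(3,3)A 2/4 ✓
(3,4)A 2/3 ✓
(4,0)A 2/2 ✓
(4,1)A 1/1 ✓
(4,3)A 1/2 ✓
(4,4)B 0/2 ✗
Unsatisfied: (0,0), (0,1), (0,2), (2,3), (4,4) — 5 in total.

5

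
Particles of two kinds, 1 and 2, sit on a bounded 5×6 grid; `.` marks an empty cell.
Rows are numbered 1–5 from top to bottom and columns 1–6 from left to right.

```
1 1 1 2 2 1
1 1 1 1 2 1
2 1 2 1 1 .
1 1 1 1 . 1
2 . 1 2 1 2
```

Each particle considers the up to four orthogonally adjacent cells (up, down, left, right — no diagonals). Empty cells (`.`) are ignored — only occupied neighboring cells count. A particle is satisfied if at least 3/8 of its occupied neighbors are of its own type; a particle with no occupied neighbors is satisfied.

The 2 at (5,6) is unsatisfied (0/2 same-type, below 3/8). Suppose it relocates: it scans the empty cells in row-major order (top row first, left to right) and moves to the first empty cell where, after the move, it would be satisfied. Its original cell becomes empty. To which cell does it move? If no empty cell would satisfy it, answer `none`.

none

Vacating (5,6). Empty cells in order:
  (3,6): 0/3 same-type → still unsatisfied.
  (4,5): 0/4 same-type → still unsatisfied.
  (5,2): 1/3 same-type → still unsatisfied.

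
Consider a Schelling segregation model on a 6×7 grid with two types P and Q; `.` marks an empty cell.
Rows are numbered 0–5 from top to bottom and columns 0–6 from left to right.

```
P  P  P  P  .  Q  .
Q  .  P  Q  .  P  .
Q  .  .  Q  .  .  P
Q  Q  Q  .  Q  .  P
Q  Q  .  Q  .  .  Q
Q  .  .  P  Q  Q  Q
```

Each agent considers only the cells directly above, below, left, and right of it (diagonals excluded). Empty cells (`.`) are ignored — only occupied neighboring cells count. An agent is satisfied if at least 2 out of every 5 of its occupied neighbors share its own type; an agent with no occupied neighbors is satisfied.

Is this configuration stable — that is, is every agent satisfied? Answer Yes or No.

No

Row 0: (0,0)P 1/2 ok · (0,1)P 2/2 ok · (0,2)P 3/3 ok · (0,3)P 1/2 ok · (0,5)Q 0/1 unhappy
Row 1: (1,0)Q 1/2 ok · (1,2)P 1/2 ok · (1,3)Q 1/3 unhappy · (1,5)P 0/1 unhappy
Row 2: (2,0)Q 2/2 ok · (2,3)Q 1/1 ok · (2,6)P 1/1 ok
Row 3: (3,0)Q 3/3 ok · (3,1)Q 3/3 ok · (3,2)Q 1/1 ok · (3,4)Q 0/0 ok · (3,6)P 1/2 ok
Row 4: (4,0)Q 3/3 ok · (4,1)Q 2/2 ok · (4,3)Q 0/1 unhappy · (4,6)Q 1/2 ok
Row 5: (5,0)Q 1/1 ok · (5,3)P 0/2 unhappy · (5,4)Q 1/2 ok · (5,5)Q 2/2 ok · (5,6)Q 2/2 ok
For instance (0,5) has only 0/1 same-type neighbors, below 2/5.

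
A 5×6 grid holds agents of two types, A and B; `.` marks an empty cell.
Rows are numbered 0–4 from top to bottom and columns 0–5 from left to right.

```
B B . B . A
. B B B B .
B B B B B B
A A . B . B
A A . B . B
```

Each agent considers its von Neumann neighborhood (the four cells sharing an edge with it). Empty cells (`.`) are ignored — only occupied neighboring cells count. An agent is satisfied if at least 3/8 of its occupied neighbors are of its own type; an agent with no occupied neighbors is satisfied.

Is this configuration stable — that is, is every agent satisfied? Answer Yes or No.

Yes

(0,0)B 1/1 ✓
(0,1)B 2/2 ✓
(0,3)B 1/1 ✓
(0,5)A 0/0 ✓
(1,1)B 3/3 ✓
(1,2)B 3/3 ✓
(1,3)B 4/4 ✓
(1,4)B 2/2 ✓
(2,0)B 1/2 ✓
(2,1)B 3/4 ✓
(2,2)B 3/3 ✓
(2,3)B 4/4 ✓
(2,4)B 3/3 ✓
(2,5)B 2/2 ✓
(3,0)A 2/3 ✓
(3,1)A 2/3 ✓
(3,3)B 2/2 ✓
(3,5)B 2/2 ✓
(4,0)A 2/2 ✓
(4,1)A 2/2 ✓
(4,3)B 1/1 ✓
(4,5)B 1/1 ✓
All meet the threshold, so the configuration is stable.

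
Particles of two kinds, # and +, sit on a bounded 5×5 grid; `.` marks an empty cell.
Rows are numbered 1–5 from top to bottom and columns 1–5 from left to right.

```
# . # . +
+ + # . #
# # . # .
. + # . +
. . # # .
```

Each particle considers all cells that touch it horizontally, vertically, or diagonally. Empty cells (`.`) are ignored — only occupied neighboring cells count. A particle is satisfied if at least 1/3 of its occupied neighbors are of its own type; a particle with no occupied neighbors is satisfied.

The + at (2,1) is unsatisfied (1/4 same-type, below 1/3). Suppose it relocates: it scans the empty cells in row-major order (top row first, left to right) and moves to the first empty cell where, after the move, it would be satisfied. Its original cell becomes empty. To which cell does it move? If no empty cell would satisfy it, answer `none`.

Vacating (2,1). Empty cells in order:
  (1,2): 1/4 same-type → still unsatisfied.
  (1,4): 1/4 same-type → still unsatisfied.
  (2,4): 1/5 same-type → still unsatisfied.
  (3,3): 2/6 same-type → satisfied — stop here.

(3,3)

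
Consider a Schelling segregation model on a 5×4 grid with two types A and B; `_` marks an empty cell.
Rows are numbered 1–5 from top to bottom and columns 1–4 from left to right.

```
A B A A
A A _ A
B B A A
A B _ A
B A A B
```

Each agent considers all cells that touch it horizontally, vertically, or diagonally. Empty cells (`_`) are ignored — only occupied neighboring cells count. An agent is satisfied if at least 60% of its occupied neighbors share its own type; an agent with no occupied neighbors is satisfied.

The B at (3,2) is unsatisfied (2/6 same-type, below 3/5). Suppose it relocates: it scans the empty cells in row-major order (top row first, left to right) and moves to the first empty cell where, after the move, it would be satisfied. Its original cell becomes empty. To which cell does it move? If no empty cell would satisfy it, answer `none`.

none

Vacating (3,2). Empty cells in order:
  (2,3): 1/7 same-type → still unsatisfied.
  (4,3): 2/7 same-type → still unsatisfied.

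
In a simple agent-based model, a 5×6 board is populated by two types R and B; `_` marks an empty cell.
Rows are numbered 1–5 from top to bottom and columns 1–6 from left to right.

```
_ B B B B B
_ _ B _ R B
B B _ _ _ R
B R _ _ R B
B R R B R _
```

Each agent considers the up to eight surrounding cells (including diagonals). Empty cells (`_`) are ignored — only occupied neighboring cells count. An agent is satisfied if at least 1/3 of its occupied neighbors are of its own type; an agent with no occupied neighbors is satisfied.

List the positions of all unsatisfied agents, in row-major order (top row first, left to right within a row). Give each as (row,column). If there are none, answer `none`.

(2,5), (4,6), (5,4)

(1,2)B 2/2 ok
(1,3)B 3/3 ok
(1,4)B 3/4 ok
(1,5)B 3/4 ok
(1,6)B 2/3 ok
(2,3)B 4/4 ok
(2,5)R 1/5 unhappy
(2,6)B 2/4 ok
(3,1)B 2/3 ok
(3,2)B 3/4 ok
(3,6)R 2/4 ok
(4,1)B 3/5 ok
(4,2)R 2/6 ok
(4,5)R 2/4 ok
(4,6)B 0/3 unhappy
(5,1)B 1/3 ok
(5,2)R 2/4 ok
(5,3)R 2/3 ok
(5,4)B 0/3 unhappy
(5,5)R 1/3 ok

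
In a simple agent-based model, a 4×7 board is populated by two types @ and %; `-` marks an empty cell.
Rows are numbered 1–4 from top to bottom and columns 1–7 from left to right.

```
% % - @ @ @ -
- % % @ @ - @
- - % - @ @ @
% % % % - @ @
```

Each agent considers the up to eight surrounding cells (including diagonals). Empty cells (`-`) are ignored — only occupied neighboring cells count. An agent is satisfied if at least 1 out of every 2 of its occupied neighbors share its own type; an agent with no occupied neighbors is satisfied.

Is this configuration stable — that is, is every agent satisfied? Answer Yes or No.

Yes

(1,1)% 2/2 ok
(1,2)% 3/3 ok
(1,4)@ 3/4 ok
(1,5)@ 4/4 ok
(1,6)@ 3/3 ok
(2,2)% 4/4 ok
(2,3)% 3/5 ok
(2,4)@ 4/6 ok
(2,5)@ 6/6 ok
(2,7)@ 3/3 ok
(3,3)% 5/6 ok
(3,5)@ 4/5 ok
(3,6)@ 6/6 ok
(3,7)@ 4/4 ok
(4,1)% 1/1 ok
(4,2)% 3/3 ok
(4,3)% 3/3 ok
(4,4)% 2/3 ok
(4,6)@ 4/4 ok
(4,7)@ 3/3 ok
All meet the threshold, so the configuration is stable.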